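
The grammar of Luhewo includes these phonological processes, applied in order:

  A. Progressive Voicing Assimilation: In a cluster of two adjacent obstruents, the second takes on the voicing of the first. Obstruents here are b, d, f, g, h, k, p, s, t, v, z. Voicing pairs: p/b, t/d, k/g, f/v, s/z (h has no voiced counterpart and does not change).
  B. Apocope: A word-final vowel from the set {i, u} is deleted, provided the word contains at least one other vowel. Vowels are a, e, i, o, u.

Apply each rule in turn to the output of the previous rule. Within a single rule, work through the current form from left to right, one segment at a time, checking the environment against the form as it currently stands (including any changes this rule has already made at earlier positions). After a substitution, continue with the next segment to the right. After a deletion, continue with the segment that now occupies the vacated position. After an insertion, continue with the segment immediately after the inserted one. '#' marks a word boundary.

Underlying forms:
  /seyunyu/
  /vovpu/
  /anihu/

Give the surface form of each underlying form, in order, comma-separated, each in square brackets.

[seyuny], [vovb], [anih]

/seyunyu/:
  A Progressive Voicing Assimilation: no change — [seyunyu]
  B Apocope: [seyunyu] → [seyuny]
/vovpu/:
  A Progressive Voicing Assimilation: [vovpu] → [vovbu]
  B Apocope: [vovbu] → [vovb]
/anihu/:
  A Progressive Voicing Assimilation: no change — [anihu]
  B Apocope: [anihu] → [anih]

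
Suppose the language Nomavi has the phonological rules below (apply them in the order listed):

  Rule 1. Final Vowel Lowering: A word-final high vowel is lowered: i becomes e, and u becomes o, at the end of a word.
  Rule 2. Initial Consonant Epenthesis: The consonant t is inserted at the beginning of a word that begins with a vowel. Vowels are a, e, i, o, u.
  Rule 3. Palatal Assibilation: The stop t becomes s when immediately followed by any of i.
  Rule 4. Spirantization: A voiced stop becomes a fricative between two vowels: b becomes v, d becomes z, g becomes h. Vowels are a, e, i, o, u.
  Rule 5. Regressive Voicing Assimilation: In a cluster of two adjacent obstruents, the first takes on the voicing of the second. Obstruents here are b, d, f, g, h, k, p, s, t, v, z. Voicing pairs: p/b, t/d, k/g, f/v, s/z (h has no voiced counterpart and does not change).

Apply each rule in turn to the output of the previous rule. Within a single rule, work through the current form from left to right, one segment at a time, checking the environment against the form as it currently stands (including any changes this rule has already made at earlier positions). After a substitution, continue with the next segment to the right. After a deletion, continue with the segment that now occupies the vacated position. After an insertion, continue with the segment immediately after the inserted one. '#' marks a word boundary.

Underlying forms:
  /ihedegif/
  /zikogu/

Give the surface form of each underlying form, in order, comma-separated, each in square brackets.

/ihedegif/:
  Rule 1 Final Vowel Lowering: no change — [ihedegif]
  Rule 2 Initial Consonant Epenthesis: [ihedegif] → [tihedegif]
  Rule 3 Palatal Assibilation: [tihedegif] → [sihedegif]
  Rule 4 Spirantization: [sihedegif] → [sihezehif]
  Rule 5 Regressive Voicing Assimilation: no change — [sihezehif]
/zikogu/:
  Rule 1 Final Vowel Lowering: [zikogu] → [zikogo]
  Rule 2 Initial Consonant Epenthesis: no change — [zikogo]
  Rule 3 Palatal Assibilation: no change — [zikogo]
  Rule 4 Spirantization: [zikogo] → [zikoho]
  Rule 5 Regressive Voicing Assimilation: no change — [zikoho]

[sihezehif], [zikoho]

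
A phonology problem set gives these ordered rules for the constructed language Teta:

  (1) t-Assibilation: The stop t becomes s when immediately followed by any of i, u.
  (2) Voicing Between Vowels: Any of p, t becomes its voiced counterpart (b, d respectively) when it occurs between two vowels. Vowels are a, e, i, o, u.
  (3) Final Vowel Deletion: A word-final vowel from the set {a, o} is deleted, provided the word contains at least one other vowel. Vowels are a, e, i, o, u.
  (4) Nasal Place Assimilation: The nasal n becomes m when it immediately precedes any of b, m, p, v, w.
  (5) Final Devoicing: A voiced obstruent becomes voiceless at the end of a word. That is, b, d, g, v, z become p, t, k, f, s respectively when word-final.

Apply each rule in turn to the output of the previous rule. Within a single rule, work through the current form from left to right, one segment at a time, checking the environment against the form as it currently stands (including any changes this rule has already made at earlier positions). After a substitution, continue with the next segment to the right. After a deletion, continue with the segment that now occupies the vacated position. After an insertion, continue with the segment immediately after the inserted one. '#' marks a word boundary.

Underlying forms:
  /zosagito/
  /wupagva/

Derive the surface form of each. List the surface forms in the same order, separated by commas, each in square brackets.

[zosagit], [wubagf]

/zosagito/:
  (1) t-Assibilation: no change — [zosagito]
  (2) Voicing Between Vowels: [zosagito] → [zosagido]
  (3) Final Vowel Deletion: [zosagido] → [zosagid]
  (4) Nasal Place Assimilation: no change — [zosagid]
  (5) Final Devoicing: [zosagid] → [zosagit]
/wupagva/:
  (1) t-Assibilation: no change — [wupagva]
  (2) Voicing Between Vowels: [wupagva] → [wubagva]
  (3) Final Vowel Deletion: [wubagva] → [wubagv]
  (4) Nasal Place Assimilation: no change — [wubagv]
  (5) Final Devoicing: [wubagv] → [wubagf]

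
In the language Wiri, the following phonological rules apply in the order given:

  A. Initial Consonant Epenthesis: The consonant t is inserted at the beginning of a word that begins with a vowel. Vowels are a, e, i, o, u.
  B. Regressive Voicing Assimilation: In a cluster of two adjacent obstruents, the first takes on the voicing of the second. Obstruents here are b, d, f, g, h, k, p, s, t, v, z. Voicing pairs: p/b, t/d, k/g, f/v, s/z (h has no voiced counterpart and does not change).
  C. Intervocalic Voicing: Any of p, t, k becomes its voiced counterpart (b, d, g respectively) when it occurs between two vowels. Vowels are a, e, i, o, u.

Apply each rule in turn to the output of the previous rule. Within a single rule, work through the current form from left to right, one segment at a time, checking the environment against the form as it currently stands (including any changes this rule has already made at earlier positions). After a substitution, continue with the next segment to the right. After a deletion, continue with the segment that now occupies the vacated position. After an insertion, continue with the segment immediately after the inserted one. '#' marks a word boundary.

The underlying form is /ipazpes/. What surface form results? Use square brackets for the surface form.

A Initial Consonant Epenthesis: [ipazpes] → [tipazpes]
B Regressive Voicing Assimilation: [tipazpes] → [tipaspes]
C Intervocalic Voicing: [tipaspes] → [tibaspes]

[tibaspes]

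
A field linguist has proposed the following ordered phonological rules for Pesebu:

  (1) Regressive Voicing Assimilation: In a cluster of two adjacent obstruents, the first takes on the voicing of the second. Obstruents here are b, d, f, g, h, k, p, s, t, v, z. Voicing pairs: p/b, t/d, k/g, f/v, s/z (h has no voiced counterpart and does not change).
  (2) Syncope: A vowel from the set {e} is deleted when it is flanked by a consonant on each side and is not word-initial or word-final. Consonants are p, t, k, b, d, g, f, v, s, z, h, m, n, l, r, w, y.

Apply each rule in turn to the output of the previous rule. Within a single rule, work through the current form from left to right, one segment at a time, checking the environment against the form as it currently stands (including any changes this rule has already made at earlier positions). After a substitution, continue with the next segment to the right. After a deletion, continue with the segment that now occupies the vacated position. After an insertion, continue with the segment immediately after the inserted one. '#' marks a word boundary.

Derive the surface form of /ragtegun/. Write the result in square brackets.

[raktgun]

(1) Regressive Voicing Assimilation: [ragtegun] → [raktegun]
(2) Syncope: [raktegun] → [raktgun]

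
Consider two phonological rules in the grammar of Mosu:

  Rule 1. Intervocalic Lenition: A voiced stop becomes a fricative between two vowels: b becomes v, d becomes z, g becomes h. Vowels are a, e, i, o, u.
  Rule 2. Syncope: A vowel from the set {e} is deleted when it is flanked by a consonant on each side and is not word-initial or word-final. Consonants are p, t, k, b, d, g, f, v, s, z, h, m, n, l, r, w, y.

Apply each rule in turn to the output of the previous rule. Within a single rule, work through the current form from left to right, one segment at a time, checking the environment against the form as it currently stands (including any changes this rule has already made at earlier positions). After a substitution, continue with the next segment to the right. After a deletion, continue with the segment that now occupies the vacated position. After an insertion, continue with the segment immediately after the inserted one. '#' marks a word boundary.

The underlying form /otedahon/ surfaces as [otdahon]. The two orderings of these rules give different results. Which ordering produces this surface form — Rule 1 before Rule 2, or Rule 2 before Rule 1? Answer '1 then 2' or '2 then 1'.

2 then 1

Order 1 then 2:
  1 Intervocalic Lenition: [otedahon] → [otezahon]
  2 Syncope: [otezahon] → [otzahon]
  result: [otzahon]
Order 2 then 1:
  2 Syncope: [otedahon] → [otdahon]
  1 Intervocalic Lenition: no change — [otdahon]
  result: [otdahon]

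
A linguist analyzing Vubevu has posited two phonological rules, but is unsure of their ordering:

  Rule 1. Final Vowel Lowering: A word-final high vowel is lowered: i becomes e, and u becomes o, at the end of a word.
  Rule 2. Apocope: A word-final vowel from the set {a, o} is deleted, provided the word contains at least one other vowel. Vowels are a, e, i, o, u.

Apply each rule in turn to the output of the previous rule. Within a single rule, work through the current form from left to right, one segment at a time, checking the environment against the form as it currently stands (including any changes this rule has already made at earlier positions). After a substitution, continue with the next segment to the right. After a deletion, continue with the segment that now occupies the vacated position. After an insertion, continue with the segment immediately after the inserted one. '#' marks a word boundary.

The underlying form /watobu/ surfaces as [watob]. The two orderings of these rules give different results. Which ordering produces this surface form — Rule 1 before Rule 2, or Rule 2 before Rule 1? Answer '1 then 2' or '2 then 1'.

1 then 2

Order 1 then 2:
  1 Final Vowel Lowering: [watobu] → [watobo]
  2 Apocope: [watobo] → [watob]
  result: [watob]
Order 2 then 1:
  2 Apocope: no change — [watobu]
  1 Final Vowel Lowering: [watobu] → [watobo]
  result: [watobo]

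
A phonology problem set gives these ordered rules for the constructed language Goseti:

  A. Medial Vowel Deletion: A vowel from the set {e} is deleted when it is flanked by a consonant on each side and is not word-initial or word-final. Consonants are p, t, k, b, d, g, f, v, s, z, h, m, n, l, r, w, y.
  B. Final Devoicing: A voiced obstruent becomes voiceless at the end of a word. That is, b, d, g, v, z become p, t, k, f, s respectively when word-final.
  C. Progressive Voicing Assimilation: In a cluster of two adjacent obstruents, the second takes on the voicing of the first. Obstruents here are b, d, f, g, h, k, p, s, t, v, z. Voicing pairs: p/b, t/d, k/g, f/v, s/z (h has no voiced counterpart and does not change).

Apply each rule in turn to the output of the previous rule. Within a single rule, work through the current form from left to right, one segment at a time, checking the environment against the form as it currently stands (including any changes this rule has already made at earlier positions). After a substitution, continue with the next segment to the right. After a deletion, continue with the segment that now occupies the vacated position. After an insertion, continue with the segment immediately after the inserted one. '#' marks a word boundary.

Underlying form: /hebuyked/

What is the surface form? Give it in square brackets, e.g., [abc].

[hpuykt]

A Medial Vowel Deletion: [hebuyked] → [hbuykd]
B Final Devoicing: [hbuykd] → [hbuykt]
C Progressive Voicing Assimilation: [hbuykt] → [hpuykt]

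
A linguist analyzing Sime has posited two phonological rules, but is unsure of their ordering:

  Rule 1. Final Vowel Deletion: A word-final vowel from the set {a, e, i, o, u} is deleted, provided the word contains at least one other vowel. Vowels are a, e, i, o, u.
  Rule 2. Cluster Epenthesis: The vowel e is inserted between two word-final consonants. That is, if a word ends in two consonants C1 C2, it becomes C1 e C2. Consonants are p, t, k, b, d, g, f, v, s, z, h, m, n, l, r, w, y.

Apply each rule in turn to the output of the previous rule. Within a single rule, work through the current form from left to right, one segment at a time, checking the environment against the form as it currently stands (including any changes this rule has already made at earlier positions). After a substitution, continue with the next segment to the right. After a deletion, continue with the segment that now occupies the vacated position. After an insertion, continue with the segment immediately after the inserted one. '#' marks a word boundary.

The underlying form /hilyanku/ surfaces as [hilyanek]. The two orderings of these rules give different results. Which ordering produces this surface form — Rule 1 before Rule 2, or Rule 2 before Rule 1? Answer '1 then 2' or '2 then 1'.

1 then 2

Order 1 then 2:
  1 Final Vowel Deletion: [hilyanku] → [hilyank]
  2 Cluster Epenthesis: [hilyank] → [hilyanek]
  result: [hilyanek]
Order 2 then 1:
  2 Cluster Epenthesis: no change — [hilyanku]
  1 Final Vowel Deletion: [hilyanku] → [hilyank]
  result: [hilyank]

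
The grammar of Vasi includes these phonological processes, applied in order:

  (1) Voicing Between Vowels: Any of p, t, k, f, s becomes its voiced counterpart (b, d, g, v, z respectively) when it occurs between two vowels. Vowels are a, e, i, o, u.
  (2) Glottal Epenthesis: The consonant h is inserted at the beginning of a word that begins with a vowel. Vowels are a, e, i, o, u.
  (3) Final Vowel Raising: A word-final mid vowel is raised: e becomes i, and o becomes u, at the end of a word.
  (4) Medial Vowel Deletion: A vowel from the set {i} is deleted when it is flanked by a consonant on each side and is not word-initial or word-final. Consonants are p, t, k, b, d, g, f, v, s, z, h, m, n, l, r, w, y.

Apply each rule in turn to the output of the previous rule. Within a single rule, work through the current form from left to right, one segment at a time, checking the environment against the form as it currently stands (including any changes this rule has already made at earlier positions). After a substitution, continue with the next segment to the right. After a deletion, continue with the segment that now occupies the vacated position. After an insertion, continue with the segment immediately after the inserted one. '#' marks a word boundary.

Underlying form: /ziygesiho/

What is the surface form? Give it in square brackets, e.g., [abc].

[zygezhu]

(1) Voicing Between Vowels: [ziygesiho] → [ziygeziho]
(2) Glottal Epenthesis: no change — [ziygeziho]
(3) Final Vowel Raising: [ziygeziho] → [ziygezihu]
(4) Medial Vowel Deletion: [ziygezihu] → [zygezhu]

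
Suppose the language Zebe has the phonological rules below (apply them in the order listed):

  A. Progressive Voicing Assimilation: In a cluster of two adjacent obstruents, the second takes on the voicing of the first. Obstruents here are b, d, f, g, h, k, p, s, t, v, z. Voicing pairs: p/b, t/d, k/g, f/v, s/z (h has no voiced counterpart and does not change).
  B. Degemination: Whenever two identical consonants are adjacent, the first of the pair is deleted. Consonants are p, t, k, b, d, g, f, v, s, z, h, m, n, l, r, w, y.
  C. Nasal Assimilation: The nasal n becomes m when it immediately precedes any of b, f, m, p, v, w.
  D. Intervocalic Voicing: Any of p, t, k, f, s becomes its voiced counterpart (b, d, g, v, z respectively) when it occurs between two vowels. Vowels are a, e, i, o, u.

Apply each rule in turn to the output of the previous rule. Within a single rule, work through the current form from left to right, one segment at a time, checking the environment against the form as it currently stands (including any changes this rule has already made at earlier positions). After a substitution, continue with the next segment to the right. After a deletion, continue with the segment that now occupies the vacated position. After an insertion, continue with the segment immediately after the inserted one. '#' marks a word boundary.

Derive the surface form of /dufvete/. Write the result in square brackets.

[duvede]

A Progressive Voicing Assimilation: [dufvete] → [duffete]
B Degemination: [duffete] → [dufete]
C Nasal Assimilation: no change — [dufete]
D Intervocalic Voicing: [dufete] → [duvede]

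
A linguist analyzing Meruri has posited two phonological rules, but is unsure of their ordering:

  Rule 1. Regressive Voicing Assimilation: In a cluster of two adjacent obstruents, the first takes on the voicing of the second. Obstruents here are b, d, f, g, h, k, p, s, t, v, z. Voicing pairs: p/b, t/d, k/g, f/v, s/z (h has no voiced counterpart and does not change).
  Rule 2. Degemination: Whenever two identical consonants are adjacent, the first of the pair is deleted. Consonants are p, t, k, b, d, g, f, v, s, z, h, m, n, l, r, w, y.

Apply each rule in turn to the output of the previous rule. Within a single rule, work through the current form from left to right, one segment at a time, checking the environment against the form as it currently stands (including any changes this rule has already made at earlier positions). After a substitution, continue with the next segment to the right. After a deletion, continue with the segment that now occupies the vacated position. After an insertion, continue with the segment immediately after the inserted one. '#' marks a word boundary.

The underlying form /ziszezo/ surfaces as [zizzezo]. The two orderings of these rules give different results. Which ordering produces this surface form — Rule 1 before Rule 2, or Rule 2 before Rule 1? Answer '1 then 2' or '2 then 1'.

2 then 1

Order 1 then 2:
  1 Regressive Voicing Assimilation: [ziszezo] → [zizzezo]
  2 Degemination: [zizzezo] → [zizezo]
  result: [zizezo]
Order 2 then 1:
  2 Degemination: no change — [ziszezo]
  1 Regressive Voicing Assimilation: [ziszezo] → [zizzezo]
  result: [zizzezo]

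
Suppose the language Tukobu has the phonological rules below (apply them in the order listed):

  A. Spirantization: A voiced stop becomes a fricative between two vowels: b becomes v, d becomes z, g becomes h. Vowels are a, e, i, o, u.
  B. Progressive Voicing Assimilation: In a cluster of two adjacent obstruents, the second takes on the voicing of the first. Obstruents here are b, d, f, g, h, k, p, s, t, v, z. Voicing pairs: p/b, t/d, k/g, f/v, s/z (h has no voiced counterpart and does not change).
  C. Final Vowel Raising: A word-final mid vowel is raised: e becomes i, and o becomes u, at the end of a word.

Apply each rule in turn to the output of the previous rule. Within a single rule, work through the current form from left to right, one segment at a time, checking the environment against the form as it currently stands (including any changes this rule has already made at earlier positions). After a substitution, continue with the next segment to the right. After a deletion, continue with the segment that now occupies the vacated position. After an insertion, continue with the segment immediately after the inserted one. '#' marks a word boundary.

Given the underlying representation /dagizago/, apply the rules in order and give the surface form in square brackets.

A Spirantization: [dagizago] → [dahizaho]
B Progressive Voicing Assimilation: no change — [dahizaho]
C Final Vowel Raising: [dahizaho] → [dahizahu]

[dahizahu]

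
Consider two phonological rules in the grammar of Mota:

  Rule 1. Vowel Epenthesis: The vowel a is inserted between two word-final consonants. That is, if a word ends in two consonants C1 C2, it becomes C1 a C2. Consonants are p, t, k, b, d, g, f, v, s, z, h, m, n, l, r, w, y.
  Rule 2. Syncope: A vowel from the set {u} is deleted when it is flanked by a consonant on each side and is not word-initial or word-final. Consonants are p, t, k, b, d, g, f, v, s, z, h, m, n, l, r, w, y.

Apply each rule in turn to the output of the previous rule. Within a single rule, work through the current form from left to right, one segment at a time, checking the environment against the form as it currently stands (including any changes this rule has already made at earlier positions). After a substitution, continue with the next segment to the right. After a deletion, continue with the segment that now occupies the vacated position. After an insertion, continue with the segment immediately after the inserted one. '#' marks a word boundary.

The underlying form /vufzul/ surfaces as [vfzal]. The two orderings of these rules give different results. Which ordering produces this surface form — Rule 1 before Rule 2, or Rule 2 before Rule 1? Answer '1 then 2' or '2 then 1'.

Order 1 then 2:
  1 Vowel Epenthesis: no change — [vufzul]
  2 Syncope: [vufzul] → [vfzl]
  result: [vfzl]
Order 2 then 1:
  2 Syncope: [vufzul] → [vfzl]
  1 Vowel Epenthesis: [vfzl] → [vfzal]
  result: [vfzal]

2 then 1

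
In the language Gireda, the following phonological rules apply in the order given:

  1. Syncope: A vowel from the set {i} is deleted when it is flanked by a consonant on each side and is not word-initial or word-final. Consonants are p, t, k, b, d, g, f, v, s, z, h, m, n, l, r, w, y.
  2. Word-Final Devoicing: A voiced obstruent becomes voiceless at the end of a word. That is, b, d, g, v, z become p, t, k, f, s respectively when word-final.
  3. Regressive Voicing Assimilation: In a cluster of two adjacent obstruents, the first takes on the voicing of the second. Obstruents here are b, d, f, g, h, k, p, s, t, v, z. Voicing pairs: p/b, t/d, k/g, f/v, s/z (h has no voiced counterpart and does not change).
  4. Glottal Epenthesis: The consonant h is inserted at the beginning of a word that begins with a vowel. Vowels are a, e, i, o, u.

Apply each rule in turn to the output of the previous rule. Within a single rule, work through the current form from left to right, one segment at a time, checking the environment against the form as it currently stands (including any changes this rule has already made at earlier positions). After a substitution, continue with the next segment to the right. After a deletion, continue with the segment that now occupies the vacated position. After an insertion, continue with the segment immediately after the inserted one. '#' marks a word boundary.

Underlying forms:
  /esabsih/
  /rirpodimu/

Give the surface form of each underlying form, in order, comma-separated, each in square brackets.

/esabsih/:
  1 Syncope: [esabsih] → [esabsh]
  2 Word-Final Devoicing: no change — [esabsh]
  3 Regressive Voicing Assimilation: [esabsh] → [esapsh]
  4 Glottal Epenthesis: [esapsh] → [hesapsh]
/rirpodimu/:
  1 Syncope: [rirpodimu] → [rrpodmu]
  2 Word-Final Devoicing: no change — [rrpodmu]
  3 Regressive Voicing Assimilation: no change — [rrpodmu]
  4 Glottal Epenthesis: no change — [rrpodmu]

[hesapsh], [rrpodmu]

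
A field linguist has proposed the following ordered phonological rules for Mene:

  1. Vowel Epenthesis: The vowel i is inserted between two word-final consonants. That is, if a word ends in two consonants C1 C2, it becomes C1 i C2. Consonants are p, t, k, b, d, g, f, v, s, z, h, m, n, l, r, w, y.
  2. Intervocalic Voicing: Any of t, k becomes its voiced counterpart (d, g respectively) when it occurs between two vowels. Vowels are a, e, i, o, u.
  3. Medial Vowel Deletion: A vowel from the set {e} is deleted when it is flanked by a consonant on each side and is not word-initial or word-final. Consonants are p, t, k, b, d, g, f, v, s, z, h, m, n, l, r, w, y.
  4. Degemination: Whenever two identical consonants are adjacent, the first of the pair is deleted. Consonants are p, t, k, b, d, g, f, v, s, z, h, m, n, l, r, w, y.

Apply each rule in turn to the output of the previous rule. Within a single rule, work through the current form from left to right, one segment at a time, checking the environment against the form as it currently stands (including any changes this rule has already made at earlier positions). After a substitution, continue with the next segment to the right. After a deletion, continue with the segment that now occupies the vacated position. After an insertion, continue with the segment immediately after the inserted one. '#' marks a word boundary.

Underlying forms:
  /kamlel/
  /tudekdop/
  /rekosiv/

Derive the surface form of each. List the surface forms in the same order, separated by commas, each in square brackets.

/kamlel/:
  1 Vowel Epenthesis: no change — [kamlel]
  2 Intervocalic Voicing: no change — [kamlel]
  3 Medial Vowel Deletion: [kamlel] → [kamll]
  4 Degemination: [kamll] → [kaml]
/tudekdop/:
  1 Vowel Epenthesis: no change — [tudekdop]
  2 Intervocalic Voicing: no change — [tudekdop]
  3 Medial Vowel Deletion: [tudekdop] → [tudkdop]
  4 Degemination: no change — [tudkdop]
/rekosiv/:
  1 Vowel Epenthesis: no change — [rekosiv]
  2 Intervocalic Voicing: [rekosiv] → [regosiv]
  3 Medial Vowel Deletion: [regosiv] → [rgosiv]
  4 Degemination: no change — [rgosiv]

[kaml], [tudkdop], [rgosiv]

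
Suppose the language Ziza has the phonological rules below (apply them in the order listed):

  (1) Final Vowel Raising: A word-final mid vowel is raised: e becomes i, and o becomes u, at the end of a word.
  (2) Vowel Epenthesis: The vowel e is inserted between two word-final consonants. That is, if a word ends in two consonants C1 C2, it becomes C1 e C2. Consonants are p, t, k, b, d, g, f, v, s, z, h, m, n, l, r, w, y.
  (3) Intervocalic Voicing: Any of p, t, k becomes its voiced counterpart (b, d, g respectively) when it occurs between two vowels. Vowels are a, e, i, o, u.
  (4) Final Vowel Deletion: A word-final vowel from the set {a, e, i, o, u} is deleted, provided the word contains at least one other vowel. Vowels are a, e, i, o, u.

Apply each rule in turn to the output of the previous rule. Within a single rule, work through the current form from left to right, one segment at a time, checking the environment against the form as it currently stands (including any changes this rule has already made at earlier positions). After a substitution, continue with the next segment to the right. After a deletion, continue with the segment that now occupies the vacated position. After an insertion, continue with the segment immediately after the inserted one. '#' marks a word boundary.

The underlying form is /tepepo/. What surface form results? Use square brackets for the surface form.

[tebeb]

(1) Final Vowel Raising: [tepepo] → [tepepu]
(2) Vowel Epenthesis: no change — [tepepu]
(3) Intervocalic Voicing: [tepepu] → [tebebu]
(4) Final Vowel Deletion: [tebebu] → [tebeb]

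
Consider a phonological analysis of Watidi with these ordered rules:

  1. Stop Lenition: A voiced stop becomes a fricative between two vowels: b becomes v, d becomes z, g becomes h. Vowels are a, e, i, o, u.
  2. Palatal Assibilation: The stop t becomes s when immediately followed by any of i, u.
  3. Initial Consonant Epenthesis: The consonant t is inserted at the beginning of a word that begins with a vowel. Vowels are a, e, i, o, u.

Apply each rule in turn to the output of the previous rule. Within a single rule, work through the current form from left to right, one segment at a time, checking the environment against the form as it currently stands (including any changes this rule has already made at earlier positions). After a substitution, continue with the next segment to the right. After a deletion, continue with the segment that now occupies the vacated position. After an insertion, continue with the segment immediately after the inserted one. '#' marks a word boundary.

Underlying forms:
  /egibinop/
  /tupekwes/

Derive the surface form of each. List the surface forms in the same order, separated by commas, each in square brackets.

[tehivinop], [supekwes]

/egibinop/:
  1 Stop Lenition: [egibinop] → [ehivinop]
  2 Palatal Assibilation: no change — [ehivinop]
  3 Initial Consonant Epenthesis: [ehivinop] → [tehivinop]
/tupekwes/:
  1 Stop Lenition: no change — [tupekwes]
  2 Palatal Assibilation: [tupekwes] → [supekwes]
  3 Initial Consonant Epenthesis: no change — [supekwes]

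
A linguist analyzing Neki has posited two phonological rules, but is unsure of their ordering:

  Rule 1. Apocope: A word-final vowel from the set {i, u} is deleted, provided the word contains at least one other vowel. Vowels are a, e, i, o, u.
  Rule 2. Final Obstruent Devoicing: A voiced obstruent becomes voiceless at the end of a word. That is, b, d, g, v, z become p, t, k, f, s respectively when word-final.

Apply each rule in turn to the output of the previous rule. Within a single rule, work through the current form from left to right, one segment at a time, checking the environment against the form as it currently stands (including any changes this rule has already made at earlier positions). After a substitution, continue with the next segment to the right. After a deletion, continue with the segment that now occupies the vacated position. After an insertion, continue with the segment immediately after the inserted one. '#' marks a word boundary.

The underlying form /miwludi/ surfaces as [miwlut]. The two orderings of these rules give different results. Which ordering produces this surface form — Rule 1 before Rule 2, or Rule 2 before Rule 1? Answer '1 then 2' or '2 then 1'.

1 then 2

Order 1 then 2:
  1 Apocope: [miwludi] → [miwlud]
  2 Final Obstruent Devoicing: [miwlud] → [miwlut]
  result: [miwlut]
Order 2 then 1:
  2 Final Obstruent Devoicing: no change — [miwludi]
  1 Apocope: [miwludi] → [miwlud]
  result: [miwlud]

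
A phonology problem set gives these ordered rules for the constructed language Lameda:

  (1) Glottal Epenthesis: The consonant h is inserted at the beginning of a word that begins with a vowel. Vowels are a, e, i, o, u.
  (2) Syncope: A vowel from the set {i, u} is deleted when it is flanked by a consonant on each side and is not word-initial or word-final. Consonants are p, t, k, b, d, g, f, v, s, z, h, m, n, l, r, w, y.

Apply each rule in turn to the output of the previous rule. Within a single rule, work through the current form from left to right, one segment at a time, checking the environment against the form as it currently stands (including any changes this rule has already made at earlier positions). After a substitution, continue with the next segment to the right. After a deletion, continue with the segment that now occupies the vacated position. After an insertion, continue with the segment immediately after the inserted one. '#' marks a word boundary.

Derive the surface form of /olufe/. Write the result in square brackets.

[holfe]

(1) Glottal Epenthesis: [olufe] → [holufe]
(2) Syncope: [holufe] → [holfe]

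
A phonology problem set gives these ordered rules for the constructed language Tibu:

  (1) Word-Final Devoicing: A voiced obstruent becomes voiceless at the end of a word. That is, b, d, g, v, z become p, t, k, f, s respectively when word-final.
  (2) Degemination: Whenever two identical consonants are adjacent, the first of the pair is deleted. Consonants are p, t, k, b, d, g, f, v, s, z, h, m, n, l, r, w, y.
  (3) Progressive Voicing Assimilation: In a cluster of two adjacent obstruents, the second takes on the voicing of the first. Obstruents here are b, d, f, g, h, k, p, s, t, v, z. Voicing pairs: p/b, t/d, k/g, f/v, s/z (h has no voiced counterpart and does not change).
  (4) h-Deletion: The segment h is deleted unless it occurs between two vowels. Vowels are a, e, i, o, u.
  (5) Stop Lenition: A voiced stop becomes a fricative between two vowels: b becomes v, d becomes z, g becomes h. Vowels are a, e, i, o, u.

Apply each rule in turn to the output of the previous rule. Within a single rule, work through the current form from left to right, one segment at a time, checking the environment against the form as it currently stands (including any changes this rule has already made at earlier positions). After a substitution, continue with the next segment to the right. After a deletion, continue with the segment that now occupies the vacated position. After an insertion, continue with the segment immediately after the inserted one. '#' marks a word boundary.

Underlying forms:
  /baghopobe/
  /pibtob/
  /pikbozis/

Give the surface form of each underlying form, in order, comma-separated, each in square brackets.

[bahopove], [pibdop], [pikpozis]

/baghopobe/:
  (1) Word-Final Devoicing: no change — [baghopobe]
  (2) Degemination: no change — [baghopobe]
  (3) Progressive Voicing Assimilation: no change — [baghopobe]
  (4) h-Deletion: [baghopobe] → [bagopobe]
  (5) Stop Lenition: [bagopobe] → [bahopove]
/pibtob/:
  (1) Word-Final Devoicing: [pibtob] → [pibtop]
  (2) Degemination: no change — [pibtop]
  (3) Progressive Voicing Assimilation: [pibtop] → [pibdop]
  (4) h-Deletion: no change — [pibdop]
  (5) Stop Lenition: no change — [pibdop]
/pikbozis/:
  (1) Word-Final Devoicing: no change — [pikbozis]
  (2) Degemination: no change — [pikbozis]
  (3) Progressive Voicing Assimilation: [pikbozis] → [pikpozis]
  (4) h-Deletion: no change — [pikpozis]
  (5) Stop Lenition: no change — [pikpozis]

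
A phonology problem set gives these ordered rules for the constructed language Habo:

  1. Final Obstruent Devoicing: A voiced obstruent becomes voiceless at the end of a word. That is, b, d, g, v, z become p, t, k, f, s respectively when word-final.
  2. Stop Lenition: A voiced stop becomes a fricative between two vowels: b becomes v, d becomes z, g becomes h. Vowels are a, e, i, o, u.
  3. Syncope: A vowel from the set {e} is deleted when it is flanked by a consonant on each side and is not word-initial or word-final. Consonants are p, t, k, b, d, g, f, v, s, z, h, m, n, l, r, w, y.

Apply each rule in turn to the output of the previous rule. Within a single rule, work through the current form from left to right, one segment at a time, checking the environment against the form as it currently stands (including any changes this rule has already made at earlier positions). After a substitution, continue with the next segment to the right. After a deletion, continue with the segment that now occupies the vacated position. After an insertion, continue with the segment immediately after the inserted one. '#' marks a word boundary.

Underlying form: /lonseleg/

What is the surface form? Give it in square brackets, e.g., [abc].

[lonslk]

1 Final Obstruent Devoicing: [lonseleg] → [lonselek]
2 Stop Lenition: no change — [lonselek]
3 Syncope: [lonselek] → [lonslk]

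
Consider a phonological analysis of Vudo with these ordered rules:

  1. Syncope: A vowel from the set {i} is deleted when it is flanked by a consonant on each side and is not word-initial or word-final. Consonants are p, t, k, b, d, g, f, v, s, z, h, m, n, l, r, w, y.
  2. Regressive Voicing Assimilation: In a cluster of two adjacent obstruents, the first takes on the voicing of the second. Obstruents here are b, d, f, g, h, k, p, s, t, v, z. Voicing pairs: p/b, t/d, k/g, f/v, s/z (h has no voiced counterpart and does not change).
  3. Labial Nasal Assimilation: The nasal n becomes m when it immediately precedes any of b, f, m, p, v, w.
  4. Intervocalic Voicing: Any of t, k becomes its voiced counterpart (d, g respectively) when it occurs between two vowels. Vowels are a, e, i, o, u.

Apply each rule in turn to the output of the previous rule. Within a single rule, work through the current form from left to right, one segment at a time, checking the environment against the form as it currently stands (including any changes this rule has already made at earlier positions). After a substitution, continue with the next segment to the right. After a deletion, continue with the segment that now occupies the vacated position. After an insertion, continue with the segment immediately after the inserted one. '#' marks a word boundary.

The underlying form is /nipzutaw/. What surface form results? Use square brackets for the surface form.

[mbzudaw]

1 Syncope: [nipzutaw] → [npzutaw]
2 Regressive Voicing Assimilation: [npzutaw] → [nbzutaw]
3 Labial Nasal Assimilation: [nbzutaw] → [mbzutaw]
4 Intervocalic Voicing: [mbzutaw] → [mbzudaw]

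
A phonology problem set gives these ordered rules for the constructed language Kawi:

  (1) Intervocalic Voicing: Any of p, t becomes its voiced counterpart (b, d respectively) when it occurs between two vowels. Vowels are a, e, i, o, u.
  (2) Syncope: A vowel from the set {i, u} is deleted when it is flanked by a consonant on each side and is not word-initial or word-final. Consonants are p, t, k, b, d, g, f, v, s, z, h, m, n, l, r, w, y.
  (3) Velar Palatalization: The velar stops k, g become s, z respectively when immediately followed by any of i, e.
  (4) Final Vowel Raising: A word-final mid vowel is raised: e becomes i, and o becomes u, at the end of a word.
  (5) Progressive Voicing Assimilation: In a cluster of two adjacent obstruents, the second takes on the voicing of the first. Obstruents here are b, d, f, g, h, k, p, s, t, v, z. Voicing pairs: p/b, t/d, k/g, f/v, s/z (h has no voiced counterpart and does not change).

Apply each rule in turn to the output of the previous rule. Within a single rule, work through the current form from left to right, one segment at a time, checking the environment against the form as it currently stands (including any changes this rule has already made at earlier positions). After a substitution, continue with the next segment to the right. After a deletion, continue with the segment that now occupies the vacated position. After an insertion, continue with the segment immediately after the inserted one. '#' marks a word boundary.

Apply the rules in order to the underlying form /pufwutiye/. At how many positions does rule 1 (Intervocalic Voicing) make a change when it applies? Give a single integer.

(1) Intervocalic Voicing: [pufwutiye] → [pufwudiye]
(2) Syncope: [pufwudiye] → [pfwdye]
(3) Velar Palatalization: no change — [pfwdye]
(4) Final Vowel Raising: [pfwdye] → [pfwdyi]
(5) Progressive Voicing Assimilation: no change — [pfwdyi]
Rule 1 changed 1 position(s).

1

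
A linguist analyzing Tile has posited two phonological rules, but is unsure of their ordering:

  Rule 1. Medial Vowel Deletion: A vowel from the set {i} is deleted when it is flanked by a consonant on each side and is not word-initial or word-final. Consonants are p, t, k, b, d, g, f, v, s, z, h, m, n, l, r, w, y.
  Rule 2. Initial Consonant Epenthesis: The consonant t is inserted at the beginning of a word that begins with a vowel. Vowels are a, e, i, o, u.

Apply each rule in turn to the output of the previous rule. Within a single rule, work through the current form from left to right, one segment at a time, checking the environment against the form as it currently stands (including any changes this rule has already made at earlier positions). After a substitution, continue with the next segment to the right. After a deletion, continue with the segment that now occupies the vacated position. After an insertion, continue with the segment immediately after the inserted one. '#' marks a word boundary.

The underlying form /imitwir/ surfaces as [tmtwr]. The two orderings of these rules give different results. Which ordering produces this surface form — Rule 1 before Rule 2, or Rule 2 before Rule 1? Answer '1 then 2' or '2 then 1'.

2 then 1

Order 1 then 2:
  1 Medial Vowel Deletion: [imitwir] → [imtwr]
  2 Initial Consonant Epenthesis: [imtwr] → [timtwr]
  result: [timtwr]
Order 2 then 1:
  2 Initial Consonant Epenthesis: [imitwir] → [timitwir]
  1 Medial Vowel Deletion: [timitwir] → [tmtwr]
  result: [tmtwr]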